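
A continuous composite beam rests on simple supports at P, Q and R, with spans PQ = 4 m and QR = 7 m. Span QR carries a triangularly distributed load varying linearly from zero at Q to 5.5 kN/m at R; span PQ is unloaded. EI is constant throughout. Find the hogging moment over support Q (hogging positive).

Insert a hinge at Q; M_Q is the redundant, and each span becomes simply supported.
End slopes at the hinge Q, treating each span as simply supported:
  span QR: triangular load, peak 5.5: 7w₀L³/(360EI) = 36.68/EI
  relative rotation θ_0 = (0 + 36.68)/EI = 36.68/EI
A unit hogging moment at Q produces rotation L₁/(3EI) + L₂/(3EI) = 3.667/EI.
Compatibility: M_Q·(L₁+L₂)/(3EI) = θ_0, giving M_Q = 10 kN·m (hogging).

M_Q = 10 kN·m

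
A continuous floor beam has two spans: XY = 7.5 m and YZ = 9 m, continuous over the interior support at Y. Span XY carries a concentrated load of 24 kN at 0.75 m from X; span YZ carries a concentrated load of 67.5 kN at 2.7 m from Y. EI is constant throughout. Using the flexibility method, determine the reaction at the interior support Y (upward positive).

Release continuity at Y by inserting a hinge; the redundant is the internal moment M_Y. The primary structure is two simply-supported spans XY and YZ.
Discontinuity in slope at Y on the released structure — sum the simple-span end rotations:
  span XY: point load 24 at a = 0.75: Pab(L + a)/(6LEI) = 22.27/EI
  span YZ: point load 67.5 at a = 2.7: Pab(L + b)/(6LEI) = 325.3/EI
  relative rotation θ_0 = (22.27 + 325.3)/EI = 347.6/EI
A unit hogging moment at Y produces rotation L₁/(3EI) + L₂/(3EI) = 5.5/EI.
Compatibility: M_Y·(L₁+L₂)/(3EI) = θ_0, giving M_Y = 63.2 kN·m (hogging).
Span XY, ΣM about X with M_Y applied at Y: R_Y^{XY}·7.5 = 18 + 63.2, so R_Y^{XY} = 10.83 kN and R_X = 24 − 10.83 = 13.17 kN.
Span YZ, ΣM about Z: R_Y^{YZ}·9 = 425.2 + 63.2, so R_Y^{YZ} = 54.27 kN and R_Z = 67.5 − 54.27 = 13.23 kN.
R_Y = 10.83 + 54.27 = 65.1 kN.

R_Y = 65.1 kN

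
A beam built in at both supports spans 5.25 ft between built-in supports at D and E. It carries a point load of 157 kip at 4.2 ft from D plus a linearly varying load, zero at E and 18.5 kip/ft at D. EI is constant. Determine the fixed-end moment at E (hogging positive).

Take the two fixed-end moments M_D, M_E as redundants; the released structure is the simple span DE.
End rotations of the released simple span under the applied load (×1/EI):
  at D: point load 157 at a = 4.2: Pab(L + b)/(6LEI) = 138.5/EI
  at E: point load 157 at a = 4.2: Pab(L + a)/(6LEI) = 207.7/EI
  at D: triangular load, peak 18.5: w₀L³/(45EI) = 59.49/EI
  at E: triangular load, peak 18.5: 7w₀L³/(360EI) = 52.05/EI
  θ_D0 = 198/EI,  θ_E0 = 259.8/EI
Flexibility coefficients: a unit moment at one end gives L/(3EI) there and L/(6EI) at the far end, so f₁₁ = f₂₂ = 1.75/EI and f₁₂ = f₂₁ = 0.875/EI.
Compatibility — zero rotation at each built-in end:
  1.75 M_D + 0.875 M_E = 198
  0.875 M_D + 1.75 M_E = 259.8
Solving the pair gives M_D = 51.87 kip·ft and M_E = 122.5 kip·ft (hogging).

M_E = 122.5 kip·ft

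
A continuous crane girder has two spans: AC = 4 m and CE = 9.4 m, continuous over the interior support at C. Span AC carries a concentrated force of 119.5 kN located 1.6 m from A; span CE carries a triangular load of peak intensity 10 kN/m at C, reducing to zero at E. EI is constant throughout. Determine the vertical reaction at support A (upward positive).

Take M_C as the redundant. Released structure: two simple spans AC and CE with a hinge at C.
Rotations at C on the released spans (each span's end-slope, ×1/EI):
  span AC: point load 119.5 at a = 1.6: Pab(L + a)/(6LEI) = 107.1/EI
  span CE: triangular load, peak 10: w₀L³/(45EI) = 184.6/EI
  relative rotation θ_0 = (107.1 + 184.6)/EI = 291.6/EI
A unit hogging moment at C produces rotation L₁/(3EI) + L₂/(3EI) = 4.467/EI.
Slope continuity at C: θ_0 = M_C·4.467/EI, so M_C = 291.6/4.467 = 65.29 kN·m (hogging).
Span AC, ΣM about A with M_C applied at C: R_C^{AC}·4 = 191.2 + 65.29, so R_C^{AC} = 64.12 kN and R_A = 119.5 − 64.12 = 55.38 kN.

R_A = 55.38 kN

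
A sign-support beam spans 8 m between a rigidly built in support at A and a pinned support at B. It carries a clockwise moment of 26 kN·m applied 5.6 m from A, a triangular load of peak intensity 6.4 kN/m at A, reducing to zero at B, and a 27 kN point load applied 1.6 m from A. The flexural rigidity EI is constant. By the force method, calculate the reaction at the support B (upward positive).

R_B = 11.07 kN

Release the roller at B. Primary structure: cantilever fixed at A.
Free-end deflection of the primary structure under the applied loading (downward +):
  clockwise couple 26 at a = 5.6: M₀a(2L − a)/(2EI) = 757.1/EI
  triangular load, peak 6.4 at the fixed end: w₀L⁴/(30EI) = 873.8/EI
  point load 27 at a = 1.6: Pa²(3L − a)/(6EI) = 258/EI
  δ_0 = 1889/EI
Tip deflection under a unit load at B: L³/(3EI) = 170.7/EI.
The prop prevents deflection at B: R_B = δ_0/δ_{BB} = 1889/170.7 = 11.07 kN.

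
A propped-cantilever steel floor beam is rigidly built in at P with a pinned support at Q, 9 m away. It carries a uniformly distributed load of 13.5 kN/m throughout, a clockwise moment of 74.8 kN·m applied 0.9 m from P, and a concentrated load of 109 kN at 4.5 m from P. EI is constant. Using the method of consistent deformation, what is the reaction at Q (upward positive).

R_Q = 81.99 kN

Remove the prop at Q; the released (primary) structure is a cantilever built in at P.
Deflection at Q on the released cantilever, summing each load's contribution:
  UDL 13.5: wL⁴/(8EI) = 11072/EI
  clockwise couple 74.8 at a = 0.9: M₀a(2L − a)/(2EI) = 575.6/EI
  point load 109 at a = 4.5: Pa²(3L − a)/(6EI) = 8277/EI
  δ_0 = 19924/EI
Tip deflection under a unit load at Q: L³/(3EI) = 243/EI.
Compatibility at Q: δ_0 − R_Q·δ_{QQ} = 0, so R_Q = 19924/243 = 81.99 kN.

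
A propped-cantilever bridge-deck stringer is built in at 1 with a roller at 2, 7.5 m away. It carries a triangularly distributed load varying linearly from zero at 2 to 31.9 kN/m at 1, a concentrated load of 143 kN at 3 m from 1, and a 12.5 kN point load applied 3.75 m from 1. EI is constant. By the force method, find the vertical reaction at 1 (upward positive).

Choose R_2 as the redundant. The primary structure is the cantilever fixed at 1.
Downward deflection at the released point 2 due to the loads:
  triangular load, peak 31.9 at the fixed end: w₀L⁴/(30EI) = 3364/EI
  point load 143 at a = 3: Pa²(3L − a)/(6EI) = 4183/EI
  point load 12.5 at a = 3.75: Pa²(3L − a)/(6EI) = 549.3/EI
  δ_0 = 8097/EI
Tip deflection under a unit load at 2: L³/(3EI) = 140.6/EI.
Compatibility at 2: δ_0 − R_2·δ_{22} = 0, so R_2 = 8097/140.6 = 57.58 kN.
Vertical equilibrium: R_1 = ΣP − R_2 = 275.1 − 57.58 = 217.5 kN.

R_1 = 217.5 kN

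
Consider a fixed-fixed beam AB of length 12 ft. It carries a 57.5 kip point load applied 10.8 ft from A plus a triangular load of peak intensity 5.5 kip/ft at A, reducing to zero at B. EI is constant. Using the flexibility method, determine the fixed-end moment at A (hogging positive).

Take the two fixed-end moments M_A, M_B as redundants; the released structure is the simple span AB.
End rotations of the released simple span under the applied load (×1/EI):
  at A: point load 57.5 at a = 10.8: Pab(L + b)/(6LEI) = 136.6/EI
  at B: point load 57.5 at a = 10.8: Pab(L + a)/(6LEI) = 236/EI
  at A: triangular load, peak 5.5: w₀L³/(45EI) = 211.2/EI
  at B: triangular load, peak 5.5: 7w₀L³/(360EI) = 184.8/EI
  θ_A0 = 347.8/EI,  θ_B0 = 420.8/EI
Flexibility coefficients: a unit moment at one end gives L/(3EI) there and L/(6EI) at the far end, so f₁₁ = f₂₂ = 4/EI and f₁₂ = f₂₁ = 2/EI.
Compatibility — zero rotation at each built-in end:
  4 M_A + 2 M_B = 347.8
  2 M_A + 4 M_B = 420.8
Solving the pair gives M_A = 45.81 kip·ft and M_B = 82.29 kip·ft (hogging).

M_A = 45.81 kip·ft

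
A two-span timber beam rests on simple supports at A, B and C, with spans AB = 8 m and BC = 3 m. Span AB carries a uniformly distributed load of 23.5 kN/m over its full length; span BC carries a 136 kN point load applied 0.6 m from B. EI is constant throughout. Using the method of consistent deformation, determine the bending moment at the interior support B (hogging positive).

M_B = 152.8 kN·m

Insert a hinge at B; M_B is the redundant, and each span becomes simply supported.
End slopes at the hinge B, treating each span as simply supported:
  span AB: UDL 23.5: wL³/(24EI) = 501.3/EI
  span BC: point load 136 at a = 0.6: Pab(L + b)/(6LEI) = 58.75/EI
  relative rotation θ_0 = (501.3 + 58.75)/EI = 560.1/EI
A unit hogging moment at B produces rotation L₁/(3EI) + L₂/(3EI) = 3.667/EI.
Compatibility: M_B·(L₁+L₂)/(3EI) = θ_0, giving M_B = 152.8 kN·m (hogging).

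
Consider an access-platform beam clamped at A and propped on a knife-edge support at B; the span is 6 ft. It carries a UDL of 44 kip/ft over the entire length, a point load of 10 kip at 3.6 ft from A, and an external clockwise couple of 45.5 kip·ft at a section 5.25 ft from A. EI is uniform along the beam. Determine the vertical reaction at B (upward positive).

R_B = 114.5 kip

Release the roller at B. Primary structure: cantilever fixed at A.
Downward deflection at the released point B due to the loads:
  UDL 44: wL⁴/(8EI) = 7128/EI
  point load 10 at a = 3.6: Pa²(3L − a)/(6EI) = 311/EI
  clockwise couple 45.5 at a = 5.25: M₀a(2L − a)/(2EI) = 806.2/EI
  δ_0 = 8245/EI
Tip deflection under a unit load at B: L³/(3EI) = 72/EI.
The prop prevents deflection at B: R_B = δ_0/δ_{BB} = 8245/72 = 114.5 kip.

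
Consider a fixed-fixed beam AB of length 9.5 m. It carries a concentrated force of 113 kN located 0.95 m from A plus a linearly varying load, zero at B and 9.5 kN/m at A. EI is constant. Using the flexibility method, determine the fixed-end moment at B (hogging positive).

M_B = 38.24 kN·m

Release both end moments; the primary structure is a simply-supported span AB with redundants M_A and M_B.
Simple-span end rotations at A and B under the given loads:
  at A: point load 113 at a = 0.95: Pab(L + b)/(6LEI) = 290.7/EI
  at B: point load 113 at a = 0.95: Pab(L + a)/(6LEI) = 168.3/EI
  at A: triangular load, peak 9.5: w₀L³/(45EI) = 181/EI
  at B: triangular load, peak 9.5: 7w₀L³/(360EI) = 158.4/EI
  θ_A0 = 471.7/EI,  θ_B0 = 326.6/EI
Flexibility coefficients: a unit moment at one end gives L/(3EI) there and L/(6EI) at the far end, so f₁₁ = f₂₂ = 3.167/EI and f₁₂ = f₂₁ = 1.583/EI.
Compatibility — zero rotation at each built-in end:
  3.167 M_A + 1.583 M_B = 471.7
  1.583 M_A + 3.167 M_B = 326.6
Solving the pair gives M_A = 129.8 kN·m and M_B = 38.24 kN·m (hogging).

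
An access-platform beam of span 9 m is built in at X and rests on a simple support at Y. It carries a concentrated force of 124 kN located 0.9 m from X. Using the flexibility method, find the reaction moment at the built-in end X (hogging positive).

M_X = 95.42 kN·m

Choose R_Y as the redundant. The primary structure is the cantilever fixed at X.
Primary-structure tip deflection at Y by superposition:
  point load 124 at a = 0.9: Pa²(3L − a)/(6EI) = 436.9/EI
Tip deflection under a unit load at Y: L³/(3EI) = 243/EI.
The prop prevents deflection at Y: R_Y = δ_0/δ_{YY} = 436.9/243 = 1.798 kN.
Moment equilibrium about X: M_X = Σ(load moments about X) − R_Y·L = 111.6 − 1.798×9 = 95.42 kN·m.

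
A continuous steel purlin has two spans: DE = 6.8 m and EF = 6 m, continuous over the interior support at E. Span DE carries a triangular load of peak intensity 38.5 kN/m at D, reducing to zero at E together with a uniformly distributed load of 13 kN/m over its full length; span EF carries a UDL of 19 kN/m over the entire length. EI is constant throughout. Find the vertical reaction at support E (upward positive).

Insert a hinge at E; M_E is the redundant, and each span becomes simply supported.
End slopes at the hinge E, treating each span as simply supported:
  span DE: triangular load, peak 38.5: 7w₀L³/(360EI) = 235.4/EI
  span DE: UDL 13: wL³/(24EI) = 170.3/EI
  span EF: UDL 19: wL³/(24EI) = 171/EI
  relative rotation θ_0 = (405.7 + 171)/EI = 576.7/EI
A unit hogging moment at E produces rotation L₁/(3EI) + L₂/(3EI) = 4.267/EI.
Slope continuity at E: θ_0 = M_E·4.267/EI, so M_E = 576.7/4.267 = 135.2 kN·m (hogging).
Span DE, ΣM about D with M_E applied at E: R_E^{DE}·6.8 = 597.3 + 135.2, so R_E^{DE} = 107.7 kN and R_D = 219.3 − 107.7 = 111.6 kN.
Span EF, ΣM about F: R_E^{EF}·6 = 342 + 135.2, so R_E^{EF} = 79.53 kN and R_F = 114 − 79.53 = 34.47 kN.
R_E = 107.7 + 79.53 = 187.2 kN.

R_E = 187.2 kN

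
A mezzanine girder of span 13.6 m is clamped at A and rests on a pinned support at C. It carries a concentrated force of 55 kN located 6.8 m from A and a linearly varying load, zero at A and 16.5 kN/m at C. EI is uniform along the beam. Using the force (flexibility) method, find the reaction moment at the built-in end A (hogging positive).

Release the roller at C. Primary structure: cantilever fixed at A.
Deflection at C on the released cantilever, summing each load's contribution:
  point load 55 at a = 6.8: Pa²(3L − a)/(6EI) = 14411/EI
  triangular load, peak 16.5 at the free end: 11w₀L⁴/(120EI) = 51743/EI
  δ_0 = 66154/EI
Flexibility coefficient — unit upward force at C: δ_{CC} = L³/(3EI) = 838.5/EI.
Compatibility at C: δ_0 − R_C·δ_{CC} = 0, so R_C = 66154/838.5 = 78.9 kN.
Moment equilibrium about A: M_A = Σ(load moments about A) − R_C·L = 1391 − 78.9×13.6 = 318.3 kN·m.

M_A = 318.3 kN·m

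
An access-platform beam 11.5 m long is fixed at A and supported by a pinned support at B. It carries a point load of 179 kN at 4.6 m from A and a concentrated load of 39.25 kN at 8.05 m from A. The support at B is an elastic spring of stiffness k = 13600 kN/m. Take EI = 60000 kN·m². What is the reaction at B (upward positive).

R_B = 58.84 kN

Release the roller at B. Primary structure: cantilever fixed at A.
Downward deflection at the released point B due to the loads:
  point load 179 at a = 4.6: Pa²(3L − a)/(6EI) = 18875/EI
  point load 39.25 at a = 8.05: Pa²(3L − a)/(6EI) = 11213/EI
  δ_0 = 30088/EI
Flexibility coefficient — unit upward force at B: δ_{BB} = L³/(3EI) = 507/EI.
With EI = 60000 kN·m²: δ_0 = 0.50146 m and δ_{BB} = 0.008449 m/kN.
Compatibility — the spring shortens by R_B/k under the reaction it provides: δ_0 − R_B·δ_{BB} = R_B/k. With 1/k = 0.000074 m/kN, R_B = δ_0 / (δ_{BB} + 1/k) = 0.50146 / (0.008449 + 0.000074) = 58.84 kN.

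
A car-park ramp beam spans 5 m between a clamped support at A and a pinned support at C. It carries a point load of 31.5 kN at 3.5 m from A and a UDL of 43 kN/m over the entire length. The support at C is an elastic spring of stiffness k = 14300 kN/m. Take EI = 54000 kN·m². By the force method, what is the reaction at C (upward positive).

R_C = 90.2 kN

Take the reaction at C as the redundant and release it; the primary structure is a cantilever fixed at A.
Deflection at C on the released cantilever, summing each load's contribution:
  point load 31.5 at a = 3.5: Pa²(3L − a)/(6EI) = 739.6/EI
  UDL 43: wL⁴/(8EI) = 3359/EI
  δ_0 = 4099/EI
Tip deflection under a unit load at C: L³/(3EI) = 41.67/EI.
With EI = 54000 kN·m²: δ_0 = 0.075907 m and δ_{CC} = 0.000772 m/kN.
Compatibility — the spring shortens by R_C/k under the reaction it provides: δ_0 − R_C·δ_{CC} = R_C/k. With 1/k = 0.00007 m/kN, R_C = δ_0 / (δ_{CC} + 1/k) = 0.075907 / (0.000772 + 0.00007) = 90.2 kN.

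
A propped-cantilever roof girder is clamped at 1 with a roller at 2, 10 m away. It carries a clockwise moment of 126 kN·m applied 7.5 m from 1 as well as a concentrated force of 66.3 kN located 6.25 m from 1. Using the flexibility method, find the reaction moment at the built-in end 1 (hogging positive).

M_1 = 55.64 kN·m

Release the roller at 2. Primary structure: cantilever fixed at 1.
Downward deflection at the released point 2 due to the loads:
  clockwise couple 126 at a = 7.5: M₀a(2L − a)/(2EI) = 5906/EI
  point load 66.3 at a = 6.25: Pa²(3L − a)/(6EI) = 10251/EI
  δ_0 = 16158/EI
Flexibility coefficient — unit upward force at 2: δ_{22} = L³/(3EI) = 333.3/EI.
Compatibility at 2: δ_0 − R_2·δ_{22} = 0, so R_2 = 16158/333.3 = 48.47 kN.
Moment equilibrium about 1: M_1 = Σ(load moments about 1) − R_2·L = 540.4 − 48.47×10 = 55.64 kN·m.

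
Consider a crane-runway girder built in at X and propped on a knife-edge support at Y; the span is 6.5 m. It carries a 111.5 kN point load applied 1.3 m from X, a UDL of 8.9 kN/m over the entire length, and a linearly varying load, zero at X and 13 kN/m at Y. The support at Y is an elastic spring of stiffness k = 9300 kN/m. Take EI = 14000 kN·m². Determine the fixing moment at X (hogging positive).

Take the reaction at Y as the redundant and release it; the primary structure is a cantilever fixed at X.
Primary-structure tip deflection at Y by superposition:
  point load 111.5 at a = 1.3: Pa²(3L − a)/(6EI) = 571.6/EI
  UDL 8.9: wL⁴/(8EI) = 1986/EI
  triangular load, peak 13 at the free end: 11w₀L⁴/(120EI) = 2127/EI
  δ_0 = 4685/EI
Flexibility coefficient — unit upward force at Y: δ_{YY} = L³/(3EI) = 91.54/EI.
With EI = 14000 kN·m²: δ_0 = 0.33462 m and δ_{YY} = 0.006539 m/kN.
Compatibility — the spring shortens by R_Y/k under the reaction it provides: δ_0 − R_Y·δ_{YY} = R_Y/k. With 1/k = 0.000108 m/kN, R_Y = δ_0 / (δ_{YY} + 1/k) = 0.33462 / (0.006539 + 0.000108) = 50.35 kN.
Moment equilibrium about X: M_X = Σ(load moments about X) − R_Y·L = 516 − 50.35×6.5 = 188.8 kN·m.

M_X = 188.8 kN·m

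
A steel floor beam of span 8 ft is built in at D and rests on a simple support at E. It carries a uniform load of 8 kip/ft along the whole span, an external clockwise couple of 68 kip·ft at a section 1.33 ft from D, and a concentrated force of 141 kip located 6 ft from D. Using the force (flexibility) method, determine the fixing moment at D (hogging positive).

M_D = 233.1 kip·ft

Choose R_E as the redundant. The primary structure is the cantilever fixed at D.
Free-end deflection of the primary structure under the applied loading (downward +):
  UDL 8: wL⁴/(8EI) = 4096/EI
  clockwise couple 68 at a = 1.33: M₀a(2L − a)/(2EI) = 663.4/EI
  point load 141 at a = 6: Pa²(3L − a)/(6EI) = 15228/EI
  δ_0 = 19987/EI
Flexibility coefficient — unit upward force at E: δ_{EE} = L³/(3EI) = 170.7/EI.
The prop prevents deflection at E: R_E = δ_0/δ_{EE} = 19987/170.7 = 117.1 kip.
Moment equilibrium about D: M_D = Σ(load moments about D) − R_E·L = 1170 − 117.1×8 = 233.1 kip·ft.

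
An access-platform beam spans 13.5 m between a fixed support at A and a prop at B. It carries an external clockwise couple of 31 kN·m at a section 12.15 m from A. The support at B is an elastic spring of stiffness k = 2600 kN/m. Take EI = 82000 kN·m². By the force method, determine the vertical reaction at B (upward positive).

R_B = 3.284 kN

Choose R_B as the redundant. The primary structure is the cantilever fixed at A.
Free-end deflection of the primary structure under the applied loading (downward +):
  clockwise couple 31 at a = 12.15: M₀a(2L − a)/(2EI) = 2797/EI
Flexibility coefficient — unit upward force at B: δ_{BB} = L³/(3EI) = 820.1/EI.
With EI = 82000 kN·m²: δ_0 = 0.034105 m and δ_{BB} = 0.010002 m/kN.
Compatibility — the spring shortens by R_B/k under the reaction it provides: δ_0 − R_B·δ_{BB} = R_B/k. With 1/k = 0.000385 m/kN, R_B = δ_0 / (δ_{BB} + 1/k) = 0.034105 / (0.010002 + 0.000385) = 3.284 kN.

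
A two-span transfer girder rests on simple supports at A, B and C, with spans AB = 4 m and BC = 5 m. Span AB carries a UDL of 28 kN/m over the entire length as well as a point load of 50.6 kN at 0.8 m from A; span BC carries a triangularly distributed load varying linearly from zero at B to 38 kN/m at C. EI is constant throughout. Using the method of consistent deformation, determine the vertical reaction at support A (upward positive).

R_A = 80.4 kN

Release continuity at B by inserting a hinge; the redundant is the internal moment M_B. The primary structure is two simply-supported spans AB and BC.
Discontinuity in slope at B on the released structure — sum the simple-span end rotations:
  span AB: UDL 28: wL³/(24EI) = 74.67/EI
  span AB: point load 50.6 at a = 0.8: Pab(L + a)/(6LEI) = 25.91/EI
  span BC: triangular load, peak 38: 7w₀L³/(360EI) = 92.36/EI
  relative rotation θ_0 = (100.6 + 92.36)/EI = 192.9/EI
A unit hogging moment at B produces rotation L₁/(3EI) + L₂/(3EI) = 3/EI.
Compatibility: M_B·(L₁+L₂)/(3EI) = θ_0, giving M_B = 64.31 kN·m (hogging).
Span AB, ΣM about A with M_B applied at B: R_B^{AB}·4 = 264.5 + 64.31, so R_B^{AB} = 82.2 kN and R_A = 162.6 − 82.2 = 80.4 kN.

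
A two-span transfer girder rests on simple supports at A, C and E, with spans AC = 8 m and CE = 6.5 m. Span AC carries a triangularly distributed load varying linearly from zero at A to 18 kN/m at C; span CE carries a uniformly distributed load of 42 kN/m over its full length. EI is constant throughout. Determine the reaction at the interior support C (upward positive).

R_C = 224 kN

Release continuity at C by inserting a hinge; the redundant is the internal moment M_C. The primary structure is two simply-supported spans AC and CE.
End slopes at the hinge C, treating each span as simply supported:
  span AC: triangular load, peak 18: w₀L³/(45EI) = 204.8/EI
  span CE: UDL 42: wL³/(24EI) = 480.6/EI
  relative rotation θ_0 = (204.8 + 480.6)/EI = 685.4/EI
A unit hogging moment at C produces rotation L₁/(3EI) + L₂/(3EI) = 4.833/EI.
Slope continuity at C: θ_0 = M_C·4.833/EI, so M_C = 685.4/4.833 = 141.8 kN·m (hogging).
Span AC, ΣM about A with M_C applied at C: R_C^{AC}·8 = 384 + 141.8, so R_C^{AC} = 65.73 kN and R_A = 72 − 65.73 = 6.274 kN.
Span CE, ΣM about E: R_C^{CE}·6.5 = 887.2 + 141.8, so R_C^{CE} = 158.3 kN and R_E = 273 − 158.3 = 114.7 kN.
R_C = 65.73 + 158.3 = 224 kN.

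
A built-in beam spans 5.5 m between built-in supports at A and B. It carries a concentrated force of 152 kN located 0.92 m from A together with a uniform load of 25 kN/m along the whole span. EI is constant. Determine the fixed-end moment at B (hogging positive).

M_B = 82.5 kN·m

Take the two fixed-end moments M_A, M_B as redundants; the released structure is the simple span AB.
End rotations of the released simple span under the applied load (×1/EI):
  at A: point load 152 at a = 0.92: Pab(L + b)/(6LEI) = 195.6/EI
  at B: point load 152 at a = 0.92: Pab(L + a)/(6LEI) = 124.6/EI
  at A: UDL 25: wL³/(24EI) = 173.3/EI
  at B: UDL 25: wL³/(24EI) = 173.3/EI
  θ_A0 = 368.9/EI,  θ_B0 = 297.9/EI
Flexibility coefficients: a unit moment at one end gives L/(3EI) there and L/(6EI) at the far end, so f₁₁ = f₂₂ = 1.833/EI and f₁₂ = f₂₁ = 0.9167/EI.
Compatibility — zero rotation at each built-in end:
  1.833 M_A + 0.9167 M_B = 368.9
  0.9167 M_A + 1.833 M_B = 297.9
Solving the pair gives M_A = 160 kN·m and M_B = 82.5 kN·m (hogging).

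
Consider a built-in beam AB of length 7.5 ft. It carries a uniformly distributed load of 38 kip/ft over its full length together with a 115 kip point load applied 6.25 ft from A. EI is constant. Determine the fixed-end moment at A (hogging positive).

M_A = 198.1 kip·ft

Release both end moments; the primary structure is a simply-supported span AB with redundants M_A and M_B.
On the primary (simply-supported) span, the end slopes from the loading are:
  at A: UDL 38: wL³/(24EI) = 668/EI
  at B: UDL 38: wL³/(24EI) = 668/EI
  at A: point load 115 at a = 6.25: Pab(L + b)/(6LEI) = 174.7/EI
  at B: point load 115 at a = 6.25: Pab(L + a)/(6LEI) = 274.5/EI
  θ_A0 = 842.7/EI,  θ_B0 = 942.5/EI
Flexibility coefficients: a unit moment at one end gives L/(3EI) there and L/(6EI) at the far end, so f₁₁ = f₂₂ = 2.5/EI and f₁₂ = f₂₁ = 1.25/EI.
Compatibility — zero rotation at each built-in end:
  2.5 M_A + 1.25 M_B = 842.7
  1.25 M_A + 2.5 M_B = 942.5
Solving the pair gives M_A = 198.1 kip·ft and M_B = 278 kip·ft (hogging).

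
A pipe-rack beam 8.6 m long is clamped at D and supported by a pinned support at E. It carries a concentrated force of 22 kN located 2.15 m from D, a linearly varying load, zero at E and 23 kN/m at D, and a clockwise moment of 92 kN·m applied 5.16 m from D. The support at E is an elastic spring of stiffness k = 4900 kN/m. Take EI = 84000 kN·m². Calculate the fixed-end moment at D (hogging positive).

M_D = 143.1 kN·m

Take the reaction at E as the redundant and release it; the primary structure is a cantilever fixed at D.
Downward deflection at the released point E due to the loads:
  point load 22 at a = 2.15: Pa²(3L − a)/(6EI) = 400.8/EI
  triangular load, peak 23 at the fixed end: w₀L⁴/(30EI) = 4194/EI
  clockwise couple 92 at a = 5.16: M₀a(2L − a)/(2EI) = 2858/EI
  δ_0 = 7452/EI
Tip deflection under a unit load at E: L³/(3EI) = 212/EI.
With EI = 84000 kN·m²: δ_0 = 0.088719 m and δ_{EE} = 0.002524 m/kN.
Compatibility — the spring shortens by R_E/k under the reaction it provides: δ_0 − R_E·δ_{EE} = R_E/k. With 1/k = 0.000204 m/kN, R_E = δ_0 / (δ_{EE} + 1/k) = 0.088719 / (0.002524 + 0.000204) = 32.52 kN.
Moment equilibrium about D: M_D = Σ(load moments about D) − R_E·L = 422.8 − 32.52×8.6 = 143.1 kN·m.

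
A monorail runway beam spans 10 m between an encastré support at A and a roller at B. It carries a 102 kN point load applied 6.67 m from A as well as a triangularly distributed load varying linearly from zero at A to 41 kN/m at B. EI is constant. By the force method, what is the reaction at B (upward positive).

R_B = 165.7 kN

Take the reaction at B as the redundant and release it; the primary structure is a cantilever fixed at A.
Downward deflection at the released point B due to the loads:
  point load 102 at a = 6.67: Pa²(3L − a)/(6EI) = 17645/EI
  triangular load, peak 41 at the free end: 11w₀L⁴/(120EI) = 37583/EI
  δ_0 = 55228/EI
Tip deflection under a unit load at B: L³/(3EI) = 333.3/EI.
The prop prevents deflection at B: R_B = δ_0/δ_{BB} = 55228/333.3 = 165.7 kN.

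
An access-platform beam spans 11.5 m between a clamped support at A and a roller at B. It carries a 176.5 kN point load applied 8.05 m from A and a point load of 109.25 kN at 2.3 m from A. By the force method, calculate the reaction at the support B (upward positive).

Take the reaction at B as the redundant and release it; the primary structure is a cantilever fixed at A.
Deflection at B on the released cantilever, summing each load's contribution:
  point load 176.5 at a = 8.05: Pa²(3L − a)/(6EI) = 50421/EI
  point load 109.25 at a = 2.3: Pa²(3L − a)/(6EI) = 3102/EI
  δ_0 = 53523/EI
Flexibility coefficient — unit upward force at B: δ_{BB} = L³/(3EI) = 507/EI.
The prop prevents deflection at B: R_B = δ_0/δ_{BB} = 53523/507 = 105.6 kN.

R_B = 105.6 kN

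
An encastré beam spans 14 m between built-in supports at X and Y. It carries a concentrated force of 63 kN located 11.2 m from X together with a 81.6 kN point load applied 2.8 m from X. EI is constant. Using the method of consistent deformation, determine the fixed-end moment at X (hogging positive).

Release both end moments; the primary structure is a simply-supported span XY with redundants M_X and M_Y.
Simple-span end rotations at X and Y under the given loads:
  at X: point load 63 at a = 11.2: Pab(L + b)/(6LEI) = 395.1/EI
  at Y: point load 63 at a = 11.2: Pab(L + a)/(6LEI) = 592.7/EI
  at X: point load 81.6 at a = 2.8: Pab(L + b)/(6LEI) = 767.7/EI
  at Y: point load 81.6 at a = 2.8: Pab(L + a)/(6LEI) = 511.8/EI
  θ_X0 = 1163/EI,  θ_Y0 = 1104/EI
Flexibility coefficients: a unit moment at one end gives L/(3EI) there and L/(6EI) at the far end, so f₁₁ = f₂₂ = 4.667/EI and f₁₂ = f₂₁ = 2.333/EI.
Compatibility — zero rotation at each built-in end:
  4.667 M_X + 2.333 M_Y = 1163
  2.333 M_X + 4.667 M_Y = 1104
Solving the pair gives M_X = 174.5 kN·m and M_Y = 149.5 kN·m (hogging).

M_X = 174.5 kN·m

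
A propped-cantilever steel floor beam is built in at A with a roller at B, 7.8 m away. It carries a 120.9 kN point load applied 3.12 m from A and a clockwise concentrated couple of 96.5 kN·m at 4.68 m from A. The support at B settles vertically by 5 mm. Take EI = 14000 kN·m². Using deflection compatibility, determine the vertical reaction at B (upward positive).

R_B = 40.29 kN

Remove the prop at B; the released (primary) structure is a cantilever built in at A.
Free-end deflection of the primary structure under the applied loading (downward +):
  point load 120.9 at a = 3.12: Pa²(3L − a)/(6EI) = 3978/EI
  clockwise couple 96.5 at a = 4.68: M₀a(2L − a)/(2EI) = 2466/EI
  δ_0 = 6444/EI
Flexibility coefficient — unit upward force at B: δ_{BB} = L³/(3EI) = 158.2/EI.
With EI = 14000 kN·m²: δ_0 = 0.46027 m and δ_{BB} = 0.011299 m/kN.
Compatibility — the beam at B must follow the support down by 0.005 m: δ_0 − R_B·δ_{BB} = 0.005, so R_B = (0.46027 − 0.005)/0.011299 = 40.29 kN.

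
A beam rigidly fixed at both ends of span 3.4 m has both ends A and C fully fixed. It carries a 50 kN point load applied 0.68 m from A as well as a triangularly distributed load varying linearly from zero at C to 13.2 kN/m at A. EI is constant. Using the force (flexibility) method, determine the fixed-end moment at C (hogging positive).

Release both end moments; the primary structure is a simply-supported span AC with redundants M_A and M_C.
End rotations of the released simple span under the applied load (×1/EI):
  at A: point load 50 at a = 0.68: Pab(L + b)/(6LEI) = 27.74/EI
  at C: point load 50 at a = 0.68: Pab(L + a)/(6LEI) = 18.5/EI
  at A: triangular load, peak 13.2: w₀L³/(45EI) = 11.53/EI
  at C: triangular load, peak 13.2: 7w₀L³/(360EI) = 10.09/EI
  θ_A0 = 39.27/EI,  θ_C0 = 28.58/EI
Flexibility coefficients: a unit moment at one end gives L/(3EI) there and L/(6EI) at the far end, so f₁₁ = f₂₂ = 1.133/EI and f₁₂ = f₂₁ = 0.5667/EI.
Compatibility — zero rotation at each built-in end:
  1.133 M_A + 0.5667 M_C = 39.27
  0.5667 M_A + 1.133 M_C = 28.58
Solving the pair gives M_A = 29.39 kN·m and M_C = 10.53 kN·m (hogging).

M_C = 10.53 kN·m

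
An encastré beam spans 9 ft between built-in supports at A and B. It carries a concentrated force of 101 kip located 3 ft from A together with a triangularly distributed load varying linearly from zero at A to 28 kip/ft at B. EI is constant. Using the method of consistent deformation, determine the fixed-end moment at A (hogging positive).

M_A = 210.3 kip·ft

Take the two fixed-end moments M_A, M_B as redundants; the released structure is the simple span AB.
On the primary (simply-supported) span, the end slopes from the loading are:
  at A: point load 101 at a = 3: Pab(L + b)/(6LEI) = 505/EI
  at B: point load 101 at a = 3: Pab(L + a)/(6LEI) = 404/EI
  at A: triangular load, peak 28: 7w₀L³/(360EI) = 396.9/EI
  at B: triangular load, peak 28: w₀L³/(45EI) = 453.6/EI
  θ_A0 = 901.9/EI,  θ_B0 = 857.6/EI
Flexibility coefficients: a unit moment at one end gives L/(3EI) there and L/(6EI) at the far end, so f₁₁ = f₂₂ = 3/EI and f₁₂ = f₂₁ = 1.5/EI.
Compatibility — zero rotation at each built-in end:
  3 M_A + 1.5 M_B = 901.9
  1.5 M_A + 3 M_B = 857.6
Solving the pair gives M_A = 210.3 kip·ft and M_B = 180.7 kip·ft (hogging).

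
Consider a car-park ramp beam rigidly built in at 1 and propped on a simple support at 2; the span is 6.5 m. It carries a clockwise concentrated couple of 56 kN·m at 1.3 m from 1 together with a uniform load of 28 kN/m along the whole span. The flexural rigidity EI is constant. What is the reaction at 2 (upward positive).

Release the roller at 2. Primary structure: cantilever fixed at 1.
Primary-structure tip deflection at 2 by superposition:
  clockwise couple 56 at a = 1.3: M₀a(2L − a)/(2EI) = 425.9/EI
  UDL 28: wL⁴/(8EI) = 6248/EI
  δ_0 = 6674/EI
Tip deflection under a unit load at 2: L³/(3EI) = 91.54/EI.
Compatibility at 2: δ_0 − R_2·δ_{22} = 0, so R_2 = 6674/91.54 = 72.9 kN.

R_2 = 72.9 kN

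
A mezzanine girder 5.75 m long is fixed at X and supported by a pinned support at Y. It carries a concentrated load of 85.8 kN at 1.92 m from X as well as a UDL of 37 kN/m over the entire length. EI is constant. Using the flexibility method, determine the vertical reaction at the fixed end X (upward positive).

Take the reaction at Y as the redundant and release it; the primary structure is a cantilever fixed at X.
Primary-structure tip deflection at Y by superposition:
  point load 85.8 at a = 1.92: Pa²(3L − a)/(6EI) = 808.1/EI
  UDL 37: wL⁴/(8EI) = 5056/EI
  δ_0 = 5864/EI
Tip deflection under a unit load at Y: L³/(3EI) = 63.37/EI.
The prop prevents deflection at Y: R_Y = δ_0/δ_{YY} = 5864/63.37 = 92.53 kN.
Vertical equilibrium: R_X = ΣP − R_Y = 298.6 − 92.53 = 206 kN.

R_X = 206 kN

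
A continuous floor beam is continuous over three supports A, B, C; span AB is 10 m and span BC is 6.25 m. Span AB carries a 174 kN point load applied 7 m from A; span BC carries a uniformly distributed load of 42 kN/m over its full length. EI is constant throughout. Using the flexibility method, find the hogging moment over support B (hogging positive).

Take M_B as the redundant. Released structure: two simple spans AB and BC with a hinge at B.
End slopes at the hinge B, treating each span as simply supported:
  span AB: point load 174 at a = 7: Pab(L + a)/(6LEI) = 1035/EI
  span BC: UDL 42: wL³/(24EI) = 427.2/EI
  relative rotation θ_0 = (1035 + 427.2)/EI = 1463/EI
A unit hogging moment at B produces rotation L₁/(3EI) + L₂/(3EI) = 5.417/EI.
Slope continuity at B: θ_0 = M_B·5.417/EI, so M_B = 1463/5.417 = 270 kN·m (hogging).

M_B = 270 kN·m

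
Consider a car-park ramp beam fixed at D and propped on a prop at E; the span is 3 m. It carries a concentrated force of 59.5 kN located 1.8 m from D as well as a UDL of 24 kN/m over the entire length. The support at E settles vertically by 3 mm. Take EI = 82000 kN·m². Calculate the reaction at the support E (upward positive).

Choose R_E as the redundant. The primary structure is the cantilever fixed at D.
Primary-structure tip deflection at E by superposition:
  point load 59.5 at a = 1.8: Pa²(3L − a)/(6EI) = 231.3/EI
  UDL 24: wL⁴/(8EI) = 243/EI
  δ_0 = 474.3/EI
Tip deflection under a unit load at E: L³/(3EI) = 9/EI.
With EI = 82000 kN·m²: δ_0 = 0.005785 m and δ_{EE} = 0.00011 m/kN.
Compatibility — the beam at E must follow the support down by 0.003 m: δ_0 − R_E·δ_{EE} = 0.003, so R_E = (0.005785 − 0.003)/0.00011 = 25.37 kN.

R_E = 25.37 kN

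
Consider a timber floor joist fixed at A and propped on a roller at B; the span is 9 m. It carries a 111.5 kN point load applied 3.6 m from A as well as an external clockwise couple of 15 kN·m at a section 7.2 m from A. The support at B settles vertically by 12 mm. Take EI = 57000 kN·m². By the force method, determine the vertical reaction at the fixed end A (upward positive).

R_A = 88.72 kN

Take the reaction at B as the redundant and release it; the primary structure is a cantilever fixed at A.
Deflection at B on the released cantilever, summing each load's contribution:
  point load 111.5 at a = 3.6: Pa²(3L − a)/(6EI) = 5636/EI
  clockwise couple 15 at a = 7.2: M₀a(2L − a)/(2EI) = 583.2/EI
  δ_0 = 6219/EI
Tip deflection under a unit load at B: L³/(3EI) = 243/EI.
With EI = 57000 kN·m²: δ_0 = 0.1091 m and δ_{BB} = 0.004263 m/kN.
Compatibility — the beam at B must follow the support down by 0.012 m: δ_0 − R_B·δ_{BB} = 0.012, so R_B = (0.1091 − 0.012)/0.004263 = 22.78 kN.
Vertical equilibrium: R_A = ΣP − R_B = 111.5 − 22.78 = 88.72 kN.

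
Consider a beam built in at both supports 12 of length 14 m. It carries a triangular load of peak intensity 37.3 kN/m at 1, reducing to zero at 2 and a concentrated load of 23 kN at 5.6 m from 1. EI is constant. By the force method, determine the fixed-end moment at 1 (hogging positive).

M_1 = 411.9 kN·m

Take the two fixed-end moments M_1, M_2 as redundants; the released structure is the simple span 12.
End rotations of the released simple span under the applied load (×1/EI):
  at 1: triangular load, peak 37.3: w₀L³/(45EI) = 2274/EI
  at 2: triangular load, peak 37.3: 7w₀L³/(360EI) = 1990/EI
  at 1: point load 23 at a = 5.6: Pab(L + b)/(6LEI) = 288.5/EI
  at 2: point load 23 at a = 5.6: Pab(L + a)/(6LEI) = 252.4/EI
  θ_10 = 2563/EI,  θ_20 = 2243/EI
Flexibility coefficients: a unit moment at one end gives L/(3EI) there and L/(6EI) at the far end, so f₁₁ = f₂₂ = 4.667/EI and f₁₂ = f₂₁ = 2.333/EI.
Compatibility — zero rotation at each built-in end:
  4.667 M_1 + 2.333 M_2 = 2563
  2.333 M_1 + 4.667 M_2 = 2243
Solving the pair gives M_1 = 411.9 kN·m and M_2 = 274.6 kN·m (hogging).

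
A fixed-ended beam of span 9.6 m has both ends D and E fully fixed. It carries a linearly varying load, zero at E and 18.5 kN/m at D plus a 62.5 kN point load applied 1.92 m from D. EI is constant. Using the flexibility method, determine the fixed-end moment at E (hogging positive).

M_E = 76.03 kN·m

Take the two fixed-end moments M_D, M_E as redundants; the released structure is the simple span DE.
Simple-span end rotations at D and E under the given loads:
  at D: triangular load, peak 18.5: w₀L³/(45EI) = 363.7/EI
  at E: triangular load, peak 18.5: 7w₀L³/(360EI) = 318.3/EI
  at D: point load 62.5 at a = 1.92: Pab(L + b)/(6LEI) = 276.5/EI
  at E: point load 62.5 at a = 1.92: Pab(L + a)/(6LEI) = 184.3/EI
  θ_D0 = 640.2/EI,  θ_E0 = 502.6/EI
Flexibility coefficients: a unit moment at one end gives L/(3EI) there and L/(6EI) at the far end, so f₁₁ = f₂₂ = 3.2/EI and f₁₂ = f₂₁ = 1.6/EI.
Compatibility — zero rotation at each built-in end:
  3.2 M_D + 1.6 M_E = 640.2
  1.6 M_D + 3.2 M_E = 502.6
Solving the pair gives M_D = 162 kN·m and M_E = 76.03 kN·m (hogging).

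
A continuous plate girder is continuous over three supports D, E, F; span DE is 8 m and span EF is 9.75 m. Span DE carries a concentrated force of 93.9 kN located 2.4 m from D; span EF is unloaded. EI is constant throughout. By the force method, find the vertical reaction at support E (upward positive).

Take M_E as the redundant. Released structure: two simple spans DE and EF with a hinge at E.
End slopes at the hinge E, treating each span as simply supported:
  span DE: point load 93.9 at a = 2.4: Pab(L + a)/(6LEI) = 273.4/EI
  relative rotation θ_0 = (273.4 + 0)/EI = 273.4/EI
A unit hogging moment at E produces rotation L₁/(3EI) + L₂/(3EI) = 5.917/EI.
Compatibility: M_E·(L₁+L₂)/(3EI) = θ_0, giving M_E = 46.21 kN·m (hogging).
Span DE, ΣM about D with M_E applied at E: R_E^{DE}·8 = 225.4 + 46.21, so R_E^{DE} = 33.95 kN and R_D = 93.9 − 33.95 = 59.95 kN.
Span EF, ΣM about F: R_E^{EF}·9.75 = 0 + 46.21, so R_E^{EF} = 4.74 kN and R_F = 0 − 4.74 = -4.74 kN.
R_E = 33.95 + 4.74 = 38.69 kN.

R_E = 38.69 kN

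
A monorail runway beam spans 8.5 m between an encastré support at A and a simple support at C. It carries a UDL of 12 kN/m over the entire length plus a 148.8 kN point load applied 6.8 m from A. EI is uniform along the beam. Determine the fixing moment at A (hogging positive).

Choose R_C as the redundant. The primary structure is the cantilever fixed at A.
Primary-structure tip deflection at C by superposition:
  UDL 12: wL⁴/(8EI) = 7830/EI
  point load 148.8 at a = 6.8: Pa²(3L − a)/(6EI) = 21444/EI
  δ_0 = 29274/EI
Tip deflection under a unit load at C: L³/(3EI) = 204.7/EI.
The prop prevents deflection at C: R_C = δ_0/δ_{CC} = 29274/204.7 = 143 kN.
Moment equilibrium about A: M_A = Σ(load moments about A) − R_C·L = 1445 − 143×8.5 = 229.8 kN·m.

M_A = 229.8 kN·m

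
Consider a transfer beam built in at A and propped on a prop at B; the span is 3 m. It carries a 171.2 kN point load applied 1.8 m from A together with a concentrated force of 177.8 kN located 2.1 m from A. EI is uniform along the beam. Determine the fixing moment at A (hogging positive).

M_A = 159.1 kN·m

Remove the prop at B; the released (primary) structure is a cantilever built in at A.
Primary-structure tip deflection at B by superposition:
  point load 171.2 at a = 1.8: Pa²(3L − a)/(6EI) = 665.6/EI
  point load 177.8 at a = 2.1: Pa²(3L − a)/(6EI) = 901.7/EI
  δ_0 = 1567/EI
Tip deflection under a unit load at B: L³/(3EI) = 9/EI.
The prop prevents deflection at B: R_B = δ_0/δ_{BB} = 1567/9 = 174.1 kN.
Moment equilibrium about A: M_A = Σ(load moments about A) − R_B·L = 681.5 − 174.1×3 = 159.1 kN·m.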